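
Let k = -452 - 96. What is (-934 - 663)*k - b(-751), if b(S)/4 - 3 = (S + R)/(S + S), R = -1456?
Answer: 657228730/751 ≈ 8.7514e+5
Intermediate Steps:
k = -548
b(S) = 12 + 2*(-1456 + S)/S (b(S) = 12 + 4*((S - 1456)/(S + S)) = 12 + 4*((-1456 + S)/((2*S))) = 12 + 4*((-1456 + S)*(1/(2*S))) = 12 + 4*((-1456 + S)/(2*S)) = 12 + 2*(-1456 + S)/S)
(-934 - 663)*k - b(-751) = (-934 - 663)*(-548) - (14 - 2912/(-751)) = -1597*(-548) - (14 - 2912*(-1/751)) = 875156 - (14 + 2912/751) = 875156 - 1*13426/751 = 875156 - 13426/751 = 657228730/751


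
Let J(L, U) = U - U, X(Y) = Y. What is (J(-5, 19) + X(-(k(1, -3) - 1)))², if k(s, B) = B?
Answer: 16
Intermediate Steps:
J(L, U) = 0
(J(-5, 19) + X(-(k(1, -3) - 1)))² = (0 - (-3 - 1))² = (0 - 1*(-4))² = (0 + 4)² = 4² = 16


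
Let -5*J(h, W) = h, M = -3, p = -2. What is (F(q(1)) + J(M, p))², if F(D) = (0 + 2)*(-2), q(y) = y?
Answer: 289/25 ≈ 11.560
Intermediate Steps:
F(D) = -4 (F(D) = 2*(-2) = -4)
J(h, W) = -h/5
(F(q(1)) + J(M, p))² = (-4 - ⅕*(-3))² = (-4 + ⅗)² = (-17/5)² = 289/25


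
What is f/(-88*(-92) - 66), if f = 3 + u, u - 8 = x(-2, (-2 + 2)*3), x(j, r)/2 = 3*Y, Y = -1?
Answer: 1/1606 ≈ 0.00062266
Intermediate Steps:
x(j, r) = -6 (x(j, r) = 2*(3*(-1)) = 2*(-3) = -6)
u = 2 (u = 8 - 6 = 2)
f = 5 (f = 3 + 2 = 5)
f/(-88*(-92) - 66) = 5/(-88*(-92) - 66) = 5/(8096 - 66) = 5/8030 = (1/8030)*5 = 1/1606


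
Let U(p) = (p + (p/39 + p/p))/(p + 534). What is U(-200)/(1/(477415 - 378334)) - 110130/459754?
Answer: -60441326764749/998125934 ≈ -60555.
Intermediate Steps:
U(p) = (1 + 40*p/39)/(534 + p) (U(p) = (p + (p*(1/39) + 1))/(534 + p) = (p + (p/39 + 1))/(534 + p) = (p + (1 + p/39))/(534 + p) = (1 + 40*p/39)/(534 + p))
U(-200)/(1/(477415 - 378334)) - 110130/459754 = ((39 + 40*(-200))/(39*(534 - 200)))/(1/(477415 - 378334)) - 110130/459754 = ((1/39)*(39 - 8000)/334)/(1/99081) - 110130*1/459754 = ((1/39)*(1/334)*(-7961))/(1/99081) - 55065/229877 = -7961/13026*99081 - 55065/229877 = -262927947/4342 - 55065/229877 = -60441326764749/998125934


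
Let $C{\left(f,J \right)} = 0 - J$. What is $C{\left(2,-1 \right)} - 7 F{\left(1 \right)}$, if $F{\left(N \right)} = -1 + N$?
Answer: $1$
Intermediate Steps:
$C{\left(f,J \right)} = - J$
$C{\left(2,-1 \right)} - 7 F{\left(1 \right)} = \left(-1\right) \left(-1\right) - 7 \left(-1 + 1\right) = 1 - 0 = 1 + 0 = 1$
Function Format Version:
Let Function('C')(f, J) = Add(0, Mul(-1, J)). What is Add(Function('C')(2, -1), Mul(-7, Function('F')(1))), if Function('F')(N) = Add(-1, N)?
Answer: 1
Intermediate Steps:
Function('C')(f, J) = Mul(-1, J)
Add(Function('C')(2, -1), Mul(-7, Function('F')(1))) = Add(Mul(-1, -1), Mul(-7, Add(-1, 1))) = Add(1, Mul(-7, 0)) = Add(1, 0) = 1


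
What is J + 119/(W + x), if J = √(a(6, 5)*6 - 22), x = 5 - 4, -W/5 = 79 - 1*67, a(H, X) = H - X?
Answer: -119/59 + 4*I ≈ -2.0169 + 4.0*I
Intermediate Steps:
W = -60 (W = -5*(79 - 1*67) = -5*(79 - 67) = -5*12 = -60)
x = 1
J = 4*I (J = √((6 - 1*5)*6 - 22) = √((6 - 5)*6 - 22) = √(1*6 - 22) = √(6 - 22) = √(-16) = 4*I ≈ 4.0*I)
J + 119/(W + x) = 4*I + 119/(-60 + 1) = 4*I + 119/(-59) = 4*I + 119*(-1/59) = 4*I - 119/59 = -119/59 + 4*I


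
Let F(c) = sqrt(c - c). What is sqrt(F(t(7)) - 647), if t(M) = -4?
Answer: I*sqrt(647) ≈ 25.436*I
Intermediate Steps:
F(c) = 0 (F(c) = sqrt(0) = 0)
sqrt(F(t(7)) - 647) = sqrt(0 - 647) = sqrt(-647) = I*sqrt(647)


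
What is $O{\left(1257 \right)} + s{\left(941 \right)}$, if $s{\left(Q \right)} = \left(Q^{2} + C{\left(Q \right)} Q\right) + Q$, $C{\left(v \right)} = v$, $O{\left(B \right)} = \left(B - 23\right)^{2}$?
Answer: $3294659$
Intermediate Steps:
$O{\left(B \right)} = \left(-23 + B\right)^{2}$
$s{\left(Q \right)} = Q + 2 Q^{2}$ ($s{\left(Q \right)} = \left(Q^{2} + Q Q\right) + Q = \left(Q^{2} + Q^{2}\right) + Q = 2 Q^{2} + Q = Q + 2 Q^{2}$)
$O{\left(1257 \right)} + s{\left(941 \right)} = \left(-23 + 1257\right)^{2} + 941 \left(1 + 2 \cdot 941\right) = 1234^{2} + 941 \left(1 + 1882\right) = 1522756 + 941 \cdot 1883 = 1522756 + 1771903 = 3294659$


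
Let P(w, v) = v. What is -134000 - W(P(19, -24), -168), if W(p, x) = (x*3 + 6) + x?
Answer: -133334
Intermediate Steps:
W(p, x) = 6 + 4*x (W(p, x) = (3*x + 6) + x = (6 + 3*x) + x = 6 + 4*x)
-134000 - W(P(19, -24), -168) = -134000 - (6 + 4*(-168)) = -134000 - (6 - 672) = -134000 - 1*(-666) = -134000 + 666 = -133334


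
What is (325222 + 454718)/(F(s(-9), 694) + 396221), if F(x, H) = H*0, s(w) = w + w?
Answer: 111420/56603 ≈ 1.9684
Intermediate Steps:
s(w) = 2*w
F(x, H) = 0
(325222 + 454718)/(F(s(-9), 694) + 396221) = (325222 + 454718)/(0 + 396221) = 779940/396221 = 779940*(1/396221) = 111420/56603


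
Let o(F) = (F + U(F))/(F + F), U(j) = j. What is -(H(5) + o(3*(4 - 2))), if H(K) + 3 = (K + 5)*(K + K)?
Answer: -98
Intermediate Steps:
H(K) = -3 + 2*K*(5 + K) (H(K) = -3 + (K + 5)*(K + K) = -3 + (5 + K)*(2*K) = -3 + 2*K*(5 + K))
o(F) = 1 (o(F) = (F + F)/(F + F) = (2*F)/((2*F)) = (2*F)*(1/(2*F)) = 1)
-(H(5) + o(3*(4 - 2))) = -((-3 + 2*5² + 10*5) + 1) = -((-3 + 2*25 + 50) + 1) = -((-3 + 50 + 50) + 1) = -(97 + 1) = -1*98 = -98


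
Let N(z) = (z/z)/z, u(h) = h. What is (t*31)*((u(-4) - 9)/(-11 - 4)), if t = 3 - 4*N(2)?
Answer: 403/15 ≈ 26.867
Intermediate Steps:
N(z) = 1/z
t = 1 (t = 3 - 4/2 = 3 - 4*½ = 3 - 2 = 1)
(t*31)*((u(-4) - 9)/(-11 - 4)) = (1*31)*((-4 - 9)/(-11 - 4)) = 31*(-13/(-15)) = 31*(-13*(-1/15)) = 31*(13/15) = 403/15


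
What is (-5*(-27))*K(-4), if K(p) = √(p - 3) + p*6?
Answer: -3240 + 135*I*√7 ≈ -3240.0 + 357.18*I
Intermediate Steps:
K(p) = √(-3 + p) + 6*p
(-5*(-27))*K(-4) = (-5*(-27))*(√(-3 - 4) + 6*(-4)) = 135*(√(-7) - 24) = 135*(I*√7 - 24) = 135*(-24 + I*√7) = -3240 + 135*I*√7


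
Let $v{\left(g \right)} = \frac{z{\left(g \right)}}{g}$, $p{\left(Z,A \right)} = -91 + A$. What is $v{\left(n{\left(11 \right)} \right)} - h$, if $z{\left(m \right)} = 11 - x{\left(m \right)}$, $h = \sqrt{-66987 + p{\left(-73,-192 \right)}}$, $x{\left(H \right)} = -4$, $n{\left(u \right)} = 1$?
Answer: $15 - 31 i \sqrt{70} \approx 15.0 - 259.36 i$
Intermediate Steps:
$h = 31 i \sqrt{70}$ ($h = \sqrt{-66987 - 283} = \sqrt{-67270} = 31 i \sqrt{70} \approx 259.36 i$)
$z{\left(m \right)} = 15$ ($z{\left(m \right)} = 11 - -4 = 11 + 4 = 15$)
$v{\left(g \right)} = \frac{15}{g}$
$v{\left(n{\left(11 \right)} \right)} - h = \frac{15}{1} - 31 i \sqrt{70} = 15 \cdot 1 - 31 i \sqrt{70} = 15 - 31 i \sqrt{70}$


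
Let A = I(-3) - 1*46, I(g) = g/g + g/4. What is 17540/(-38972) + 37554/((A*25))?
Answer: -494538621/14858075 ≈ -33.284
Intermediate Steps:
I(g) = 1 + g/4 (I(g) = 1 + g*(¼) = 1 + g/4)
A = -183/4 (A = (1 + (¼)*(-3)) - 1*46 = (1 - ¾) - 46 = ¼ - 46 = -183/4 ≈ -45.750)
17540/(-38972) + 37554/((A*25)) = 17540/(-38972) + 37554/((-183/4*25)) = 17540*(-1/38972) + 37554/(-4575/4) = -4385/9743 + 37554*(-4/4575) = -4385/9743 - 50072/1525 = -494538621/14858075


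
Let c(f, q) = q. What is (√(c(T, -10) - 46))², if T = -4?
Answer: -56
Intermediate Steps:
(√(c(T, -10) - 46))² = (√(-10 - 46))² = (√(-56))² = (2*I*√14)² = -56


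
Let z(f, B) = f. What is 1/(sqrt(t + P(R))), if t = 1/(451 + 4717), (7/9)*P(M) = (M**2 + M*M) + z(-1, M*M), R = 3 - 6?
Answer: 4*sqrt(1787797571)/790711 ≈ 0.21390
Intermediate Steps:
R = -3
P(M) = -9/7 + 18*M**2/7 (P(M) = 9*((M**2 + M*M) - 1)/7 = 9*((M**2 + M**2) - 1)/7 = 9*(2*M**2 - 1)/7 = 9*(-1 + 2*M**2)/7 = -9/7 + 18*M**2/7)
t = 1/5168 ≈ 0.00019350
1/(sqrt(t + P(R))) = 1/(sqrt(1/5168 + (-9/7 + (18/7)*(-3)**2))) = 1/(sqrt(1/5168 + (-9/7 + (18/7)*9))) = 1/(sqrt(1/5168 + (-9/7 + 162/7))) = 1/(sqrt(1/5168 + 153/7)) = 1/(sqrt(790711/36176)) = 1/(sqrt(1787797571)/9044) = 4*sqrt(1787797571)/790711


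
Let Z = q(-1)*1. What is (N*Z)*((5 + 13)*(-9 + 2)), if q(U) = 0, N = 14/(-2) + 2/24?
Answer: 0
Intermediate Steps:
N = -83/12 (N = 14*(-1/2) + 2*(1/24) = -7 + 1/12 = -83/12 ≈ -6.9167)
Z = 0 (Z = 0*1 = 0)
(N*Z)*((5 + 13)*(-9 + 2)) = (-83/12*0)*((5 + 13)*(-9 + 2)) = 0*(18*(-7)) = 0*(-126) = 0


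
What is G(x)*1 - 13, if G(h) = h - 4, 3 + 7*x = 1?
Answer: -121/7 ≈ -17.286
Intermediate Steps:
x = -2/7 (x = -3/7 + (⅐)*1 = -3/7 + ⅐ = -2/7 ≈ -0.28571)
G(h) = -4 + h
G(x)*1 - 13 = (-4 - 2/7)*1 - 13 = -30/7*1 - 13 = -30/7 - 13 = -121/7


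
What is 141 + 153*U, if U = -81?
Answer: -12252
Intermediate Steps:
141 + 153*U = 141 + 153*(-81) = 141 - 12393 = -12252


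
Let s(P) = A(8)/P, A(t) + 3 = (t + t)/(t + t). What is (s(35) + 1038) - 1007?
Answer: 1083/35 ≈ 30.943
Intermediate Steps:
A(t) = -2 (A(t) = -3 + (t + t)/(t + t) = -3 + (2*t)/((2*t)) = -3 + (2*t)*(1/(2*t)) = -3 + 1 = -2)
s(P) = -2/P
(s(35) + 1038) - 1007 = (-2/35 + 1038) - 1007 = 36328/35 - 1007 = 1083/35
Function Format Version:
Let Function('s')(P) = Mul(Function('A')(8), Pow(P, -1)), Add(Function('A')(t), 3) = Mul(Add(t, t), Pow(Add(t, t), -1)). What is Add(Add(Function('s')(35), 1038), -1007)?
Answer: Rational(1083, 35) ≈ 30.943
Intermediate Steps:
Function('A')(t) = -2 (Function('A')(t) = Add(-3, Mul(Add(t, t), Pow(Add(t, t), -1))) = Add(-3, Mul(Mul(2, t), Pow(Mul(2, t), -1))) = Add(-3, Mul(Mul(2, t), Mul(Rational(1, 2), Pow(t, -1)))) = Add(-3, 1) = -2)
Function('s')(P) = Mul(-2, Pow(P, -1))
Add(Add(Function('s')(35), 1038), -1007) = Add(Add(Mul(-2, Pow(35, -1)), 1038), -1007) = Add(Add(Mul(-2, Rational(1, 35)), 1038), -1007) = Add(Add(Rational(-2, 35), 1038), -1007) = Add(Rational(36328, 35), -1007) = Rational(1083, 35)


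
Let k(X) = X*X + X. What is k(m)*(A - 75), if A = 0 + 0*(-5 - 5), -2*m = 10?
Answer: -1500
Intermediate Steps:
m = -5 (m = -½*10 = -5)
k(X) = X + X² (k(X) = X² + X = X + X²)
A = 0 (A = 0 + 0*(-10) = 0 + 0 = 0)
k(m)*(A - 75) = (-5*(1 - 5))*(0 - 75) = -5*(-4)*(-75) = 20*(-75) = -1500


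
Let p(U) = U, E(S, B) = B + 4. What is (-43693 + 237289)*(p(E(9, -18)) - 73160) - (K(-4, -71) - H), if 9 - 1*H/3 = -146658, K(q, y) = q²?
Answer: -14165753719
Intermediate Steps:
E(S, B) = 4 + B
H = 440001 (H = 27 - 3*(-146658) = 27 + 439974 = 440001)
(-43693 + 237289)*(p(E(9, -18)) - 73160) - (K(-4, -71) - H) = (-43693 + 237289)*((4 - 18) - 73160) - ((-4)² - 1*440001) = 193596*(-14 - 73160) - (16 - 440001) = 193596*(-73174) - 1*(-439985) = -14166193704 + 439985 = -14165753719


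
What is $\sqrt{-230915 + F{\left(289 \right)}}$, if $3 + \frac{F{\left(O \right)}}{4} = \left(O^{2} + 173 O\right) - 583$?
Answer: $\sqrt{300813} \approx 548.46$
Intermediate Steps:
$F{\left(O \right)} = -2344 + 4 O^{2} + 692 O$ ($F{\left(O \right)} = -12 + 4 \left(\left(O^{2} + 173 O\right) - 583\right) = -12 + 4 \left(-583 + O^{2} + 173 O\right) = -12 + \left(-2332 + 4 O^{2} + 692 O\right) = -2344 + 4 O^{2} + 692 O$)
$\sqrt{-230915 + F{\left(289 \right)}} = \sqrt{-230915 + \left(-2344 + 4 \cdot 289^{2} + 692 \cdot 289\right)} = \sqrt{-230915 + \left(-2344 + 4 \cdot 83521 + 199988\right)} = \sqrt{-230915 + \left(-2344 + 334084 + 199988\right)} = \sqrt{-230915 + 531728} = \sqrt{300813}$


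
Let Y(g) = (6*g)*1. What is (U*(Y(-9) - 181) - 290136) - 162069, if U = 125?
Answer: -481580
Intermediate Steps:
Y(g) = 6*g
(U*(Y(-9) - 181) - 290136) - 162069 = (125*(6*(-9) - 181) - 290136) - 162069 = (125*(-54 - 181) - 290136) - 162069 = (125*(-235) - 290136) - 162069 = (-29375 - 290136) - 162069 = -319511 - 162069 = -481580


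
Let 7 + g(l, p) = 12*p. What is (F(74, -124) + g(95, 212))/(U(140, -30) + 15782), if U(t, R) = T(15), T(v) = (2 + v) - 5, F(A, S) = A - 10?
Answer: 2601/15794 ≈ 0.16468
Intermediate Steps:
F(A, S) = -10 + A
T(v) = -3 + v
U(t, R) = 12 (U(t, R) = -3 + 15 = 12)
g(l, p) = -7 + 12*p
(F(74, -124) + g(95, 212))/(U(140, -30) + 15782) = ((-10 + 74) + (-7 + 12*212))/(12 + 15782) = (64 + (-7 + 2544))/15794 = (64 + 2537)*(1/15794) = 2601*(1/15794) = 2601/15794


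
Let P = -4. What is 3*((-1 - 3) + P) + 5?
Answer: -19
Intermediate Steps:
3*((-1 - 3) + P) + 5 = 3*((-1 - 3) - 4) + 5 = 3*(-4 - 4) + 5 = 3*(-8) + 5 = -24 + 5 = -19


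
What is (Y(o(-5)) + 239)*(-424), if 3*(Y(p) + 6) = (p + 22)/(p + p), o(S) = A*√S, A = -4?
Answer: -296588/3 - 1166*I*√5/15 ≈ -98863.0 - 173.82*I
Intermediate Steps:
o(S) = -4*√S
Y(p) = -6 + (22 + p)/(6*p) (Y(p) = -6 + ((p + 22)/(p + p))/3 = -6 + ((22 + p)/((2*p)))/3 = -6 + ((22 + p)*(1/(2*p)))/3 = -6 + ((22 + p)/(2*p))/3 = -6 + (22 + p)/(6*p))
(Y(o(-5)) + 239)*(-424) = ((22 - (-140)*√(-5))/(6*((-4*I*√5))) + 239)*(-424) = ((22 - (-140)*I*√5)/(6*((-4*I*√5))) + 239)*(-424) = ((I*√5/20)*(22 + 140*I*√5)/6 + 239)*(-424) = (I*√5*(22 + 140*I*√5)/120 + 239)*(-424) = (239 + I*√5*(22 + 140*I*√5)/120)*(-424) = -101336 - 53*I*√5*(22 + 140*I*√5)/15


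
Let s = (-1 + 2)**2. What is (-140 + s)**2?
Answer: 19321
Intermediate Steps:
s = 1 (s = 1**2 = 1)
(-140 + s)**2 = (-140 + 1)**2 = (-139)**2 = 19321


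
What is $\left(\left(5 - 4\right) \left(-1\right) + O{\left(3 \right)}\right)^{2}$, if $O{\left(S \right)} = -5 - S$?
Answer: $81$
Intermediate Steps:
$\left(\left(5 - 4\right) \left(-1\right) + O{\left(3 \right)}\right)^{2} = \left(\left(5 - 4\right) \left(-1\right) - 8\right)^{2} = \left(1 \left(-1\right) - 8\right)^{2} = \left(-1 - 8\right)^{2} = \left(-9\right)^{2} = 81$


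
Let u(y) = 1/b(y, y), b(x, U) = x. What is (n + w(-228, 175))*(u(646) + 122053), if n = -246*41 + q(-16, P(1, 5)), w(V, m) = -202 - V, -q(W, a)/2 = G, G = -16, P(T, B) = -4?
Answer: -395335042346/323 ≈ -1.2239e+9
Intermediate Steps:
q(W, a) = 32 (q(W, a) = -2*(-16) = 32)
n = -10054 (n = -246*41 + 32 = -10086 + 32 = -10054)
u(y) = 1/y
(n + w(-228, 175))*(u(646) + 122053) = (-10054 + (-202 - 1*(-228)))*(1/646 + 122053) = (-10054 + (-202 + 228))*(1/646 + 122053) = (-10054 + 26)*(78846239/646) = -10028*78846239/646 = -395335042346/323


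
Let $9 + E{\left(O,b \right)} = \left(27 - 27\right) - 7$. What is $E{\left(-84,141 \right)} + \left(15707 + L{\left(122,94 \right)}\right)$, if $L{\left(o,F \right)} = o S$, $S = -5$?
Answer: $15081$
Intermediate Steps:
$L{\left(o,F \right)} = - 5 o$ ($L{\left(o,F \right)} = o \left(-5\right) = - 5 o$)
$E{\left(O,b \right)} = -16$ ($E{\left(O,b \right)} = -9 + \left(\left(27 - 27\right) - 7\right) = -9 + \left(0 - 7\right) = -9 - 7 = -16$)
$E{\left(-84,141 \right)} + \left(15707 + L{\left(122,94 \right)}\right) = -16 + \left(15707 - 610\right) = -16 + 15097 = 15081$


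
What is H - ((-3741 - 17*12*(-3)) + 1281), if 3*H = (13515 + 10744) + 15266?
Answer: 15023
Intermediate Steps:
H = 13175 (H = ((13515 + 10744) + 15266)/3 = (24259 + 15266)/3 = (1/3)*39525 = 13175)
H - ((-3741 - 17*12*(-3)) + 1281) = 13175 - ((-3741 - 17*12*(-3)) + 1281) = 13175 - ((-3741 - 204*(-3)) + 1281) = 13175 - ((-3741 + 612) + 1281) = 13175 - (-3129 + 1281) = 13175 - 1*(-1848) = 13175 + 1848 = 15023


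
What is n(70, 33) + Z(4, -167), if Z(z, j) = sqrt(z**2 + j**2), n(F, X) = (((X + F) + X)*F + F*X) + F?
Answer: 11900 + sqrt(27905) ≈ 12067.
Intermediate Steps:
n(F, X) = F + F*X + F*(F + 2*X) (n(F, X) = (((F + X) + X)*F + F*X) + F = ((F + 2*X)*F + F*X) + F = (F*(F + 2*X) + F*X) + F = (F*X + F*(F + 2*X)) + F = F + F*X + F*(F + 2*X))
Z(z, j) = sqrt(j**2 + z**2)
n(70, 33) + Z(4, -167) = 70*(1 + 70 + 3*33) + sqrt((-167)**2 + 4**2) = 70*(1 + 70 + 99) + sqrt(27889 + 16) = 70*170 + sqrt(27905) = 11900 + sqrt(27905)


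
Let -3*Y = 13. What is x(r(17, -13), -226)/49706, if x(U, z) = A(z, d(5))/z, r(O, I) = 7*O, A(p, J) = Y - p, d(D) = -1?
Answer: -665/33700668 ≈ -1.9733e-5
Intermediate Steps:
Y = -13/3 (Y = -1/3*13 = -13/3 ≈ -4.3333)
A(p, J) = -13/3 - p
x(U, z) = (-13/3 - z)/z
x(r(17, -13), -226)/49706 = ((-13/3 - 1*(-226))/(-226))/49706 = -(-13/3 + 226)/226*(1/49706) = -1/226*665/3*(1/49706) = -665/678*1/49706 = -665/33700668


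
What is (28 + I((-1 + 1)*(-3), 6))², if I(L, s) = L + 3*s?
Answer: 2116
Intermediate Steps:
(28 + I((-1 + 1)*(-3), 6))² = (28 + ((-1 + 1)*(-3) + 3*6))² = (28 + (0*(-3) + 18))² = (28 + (0 + 18))² = (28 + 18)² = 46² = 2116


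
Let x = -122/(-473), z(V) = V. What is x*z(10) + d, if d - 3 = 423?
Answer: 202718/473 ≈ 428.58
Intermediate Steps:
d = 426 (d = 3 + 423 = 426)
x = 122/473 (x = -122*(-1/473) = 122/473 ≈ 0.25793)
x*z(10) + d = (122/473)*10 + 426 = 1220/473 + 426 = 202718/473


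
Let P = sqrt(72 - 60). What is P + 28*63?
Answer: 1764 + 2*sqrt(3) ≈ 1767.5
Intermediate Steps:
P = 2*sqrt(3) (P = sqrt(12) = 2*sqrt(3) ≈ 3.4641)
P + 28*63 = 2*sqrt(3) + 28*63 = 2*sqrt(3) + 1764 = 1764 + 2*sqrt(3)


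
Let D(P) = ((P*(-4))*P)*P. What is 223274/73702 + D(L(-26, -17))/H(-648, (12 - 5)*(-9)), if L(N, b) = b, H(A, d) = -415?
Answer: -677866497/15293165 ≈ -44.325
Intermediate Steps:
D(P) = -4*P³ (D(P) = ((-4*P)*P)*P = (-4*P²)*P = -4*P³)
223274/73702 + D(L(-26, -17))/H(-648, (12 - 5)*(-9)) = 223274/73702 - 4*(-17)³/(-415) = 223274*(1/73702) - 4*(-4913)*(-1/415) = 111637/36851 + 19652*(-1/415) = 111637/36851 - 19652/415 = -677866497/15293165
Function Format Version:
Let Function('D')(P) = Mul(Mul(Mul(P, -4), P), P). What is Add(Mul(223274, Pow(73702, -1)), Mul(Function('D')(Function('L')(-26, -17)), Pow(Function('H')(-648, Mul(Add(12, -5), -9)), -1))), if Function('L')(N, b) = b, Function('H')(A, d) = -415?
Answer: Rational(-677866497, 15293165) ≈ -44.325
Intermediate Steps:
Function('D')(P) = Mul(-4, Pow(P, 3)) (Function('D')(P) = Mul(Mul(Mul(-4, P), P), P) = Mul(Mul(-4, Pow(P, 2)), P) = Mul(-4, Pow(P, 3)))
Add(Mul(223274, Pow(73702, -1)), Mul(Function('D')(Function('L')(-26, -17)), Pow(Function('H')(-648, Mul(Add(12, -5), -9)), -1))) = Add(Mul(223274, Pow(73702, -1)), Mul(Mul(-4, Pow(-17, 3)), Pow(-415, -1))) = Add(Mul(223274, Rational(1, 73702)), Mul(Mul(-4, -4913), Rational(-1, 415))) = Add(Rational(111637, 36851), Mul(19652, Rational(-1, 415))) = Add(Rational(111637, 36851), Rational(-19652, 415)) = Rational(-677866497, 15293165)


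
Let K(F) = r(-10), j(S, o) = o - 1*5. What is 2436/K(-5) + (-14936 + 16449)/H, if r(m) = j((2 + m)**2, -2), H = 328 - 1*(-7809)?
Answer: -2830163/8137 ≈ -347.81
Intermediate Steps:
H = 8137 (H = 328 + 7809 = 8137)
j(S, o) = -5 + o (j(S, o) = o - 5 = -5 + o)
r(m) = -7 (r(m) = -5 - 2 = -7)
K(F) = -7
2436/K(-5) + (-14936 + 16449)/H = 2436/(-7) + (-14936 + 16449)/8137 = 2436*(-1/7) + 1513*(1/8137) = -348 + 1513/8137 = -2830163/8137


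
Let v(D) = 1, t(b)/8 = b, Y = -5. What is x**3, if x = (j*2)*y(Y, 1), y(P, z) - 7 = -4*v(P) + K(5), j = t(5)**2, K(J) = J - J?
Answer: 884736000000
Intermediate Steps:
t(b) = 8*b
K(J) = 0
j = 1600 (j = (8*5)**2 = 40**2 = 1600)
y(P, z) = 3 (y(P, z) = 7 + (-4*1 + 0) = 7 + (-4 + 0) = 7 - 4 = 3)
x = 9600 (x = (1600*2)*3 = 3200*3 = 9600)
x**3 = 9600**3 = 884736000000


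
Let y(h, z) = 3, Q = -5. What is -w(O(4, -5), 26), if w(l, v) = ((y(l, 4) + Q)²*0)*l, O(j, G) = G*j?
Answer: 0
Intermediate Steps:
w(l, v) = 0 (w(l, v) = ((3 - 5)²*0)*l = ((-2)²*0)*l = (4*0)*l = 0*l = 0)
-w(O(4, -5), 26) = -1*0 = 0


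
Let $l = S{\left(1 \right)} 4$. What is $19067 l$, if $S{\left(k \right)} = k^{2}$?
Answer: $76268$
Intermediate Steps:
$l = 4$ ($l = 1^{2} \cdot 4 = 1 \cdot 4 = 4$)
$19067 l = 19067 \cdot 4 = 76268$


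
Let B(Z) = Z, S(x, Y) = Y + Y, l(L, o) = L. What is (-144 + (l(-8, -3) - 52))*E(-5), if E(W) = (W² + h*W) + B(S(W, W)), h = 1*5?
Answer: 2040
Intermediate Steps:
S(x, Y) = 2*Y
h = 5
E(W) = W² + 7*W (E(W) = (W² + 5*W) + 2*W = W² + 7*W)
(-144 + (l(-8, -3) - 52))*E(-5) = (-144 + (-8 - 52))*(-5*(7 - 5)) = (-144 - 60)*(-5*2) = -204*(-10) = 2040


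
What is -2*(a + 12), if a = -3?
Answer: -18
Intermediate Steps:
-2*(a + 12) = -2*(-3 + 12) = -2*9 = -18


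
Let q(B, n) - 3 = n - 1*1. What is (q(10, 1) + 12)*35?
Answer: 525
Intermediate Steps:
q(B, n) = 2 + n (q(B, n) = 3 + (n - 1*1) = 3 + (n - 1) = 3 + (-1 + n) = 2 + n)
(q(10, 1) + 12)*35 = ((2 + 1) + 12)*35 = (3 + 12)*35 = 15*35 = 525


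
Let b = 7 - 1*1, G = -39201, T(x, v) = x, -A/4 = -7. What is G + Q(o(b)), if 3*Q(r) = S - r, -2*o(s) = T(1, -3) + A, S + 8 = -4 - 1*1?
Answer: -78401/2 ≈ -39201.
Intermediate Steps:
A = 28 (A = -4*(-7) = 28)
S = -13 (S = -8 + (-4 - 1*1) = -8 + (-4 - 1) = -8 - 5 = -13)
b = 6 (b = 7 - 1 = 6)
o(s) = -29/2 (o(s) = -(1 + 28)/2 = -1/2*29 = -29/2)
Q(r) = -13/3 - r/3 (Q(r) = (-13 - r)/3 = -13/3 - r/3)
G + Q(o(b)) = -39201 + (-13/3 - 1/3*(-29/2)) = -39201 + (-13/3 + 29/6) = -39201 + 1/2 = -78401/2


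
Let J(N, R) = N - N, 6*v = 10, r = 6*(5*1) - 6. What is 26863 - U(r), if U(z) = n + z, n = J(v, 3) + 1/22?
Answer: 590457/22 ≈ 26839.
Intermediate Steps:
r = 24 (r = 6*5 - 6 = 30 - 6 = 24)
v = 5/3 (v = (1/6)*10 = 5/3 ≈ 1.6667)
J(N, R) = 0
n = 1/22 (n = 0 + 1/22 = 1/22 ≈ 0.045455)
U(z) = 1/22 + z
26863 - U(r) = 26863 - (1/22 + 24) = 26863 - 1*529/22 = 26863 - 529/22 = 590457/22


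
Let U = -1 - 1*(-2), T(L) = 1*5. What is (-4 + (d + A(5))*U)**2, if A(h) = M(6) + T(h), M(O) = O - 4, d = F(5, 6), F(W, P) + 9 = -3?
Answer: 81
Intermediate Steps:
F(W, P) = -12 (F(W, P) = -9 - 3 = -12)
T(L) = 5
d = -12
M(O) = -4 + O
A(h) = 7 (A(h) = (-4 + 6) + 5 = 2 + 5 = 7)
U = 1 (U = -1 + 2 = 1)
(-4 + (d + A(5))*U)**2 = (-4 + (-12 + 7)*1)**2 = (-4 - 5*1)**2 = (-4 - 5)**2 = (-9)**2 = 81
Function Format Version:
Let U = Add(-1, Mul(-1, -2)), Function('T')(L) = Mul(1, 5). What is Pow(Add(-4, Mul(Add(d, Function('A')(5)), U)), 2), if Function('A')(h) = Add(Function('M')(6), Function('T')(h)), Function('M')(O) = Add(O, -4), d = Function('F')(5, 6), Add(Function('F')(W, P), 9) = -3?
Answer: 81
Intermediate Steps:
Function('F')(W, P) = -12 (Function('F')(W, P) = Add(-9, -3) = -12)
Function('T')(L) = 5
d = -12
Function('M')(O) = Add(-4, O)
Function('A')(h) = 7 (Function('A')(h) = Add(Add(-4, 6), 5) = Add(2, 5) = 7)
U = 1 (U = Add(-1, 2) = 1)
Pow(Add(-4, Mul(Add(d, Function('A')(5)), U)), 2) = Pow(Add(-4, Mul(Add(-12, 7), 1)), 2) = Pow(Add(-4, Mul(-5, 1)), 2) = Pow(Add(-4, -5), 2) = Pow(-9, 2) = 81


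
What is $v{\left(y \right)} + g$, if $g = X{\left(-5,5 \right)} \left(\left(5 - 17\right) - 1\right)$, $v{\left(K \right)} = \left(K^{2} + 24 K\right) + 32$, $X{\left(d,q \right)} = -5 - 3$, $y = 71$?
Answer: $6881$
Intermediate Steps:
$X{\left(d,q \right)} = -8$
$v{\left(K \right)} = 32 + K^{2} + 24 K$
$g = 104$ ($g = - 8 \left(\left(5 - 17\right) - 1\right) = - 8 \left(-12 - 1\right) = \left(-8\right) \left(-13\right) = 104$)
$v{\left(y \right)} + g = \left(32 + 71^{2} + 24 \cdot 71\right) + 104 = \left(32 + 5041 + 1704\right) + 104 = 6777 + 104 = 6881$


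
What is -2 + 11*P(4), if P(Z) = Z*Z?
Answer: 174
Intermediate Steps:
P(Z) = Z²
-2 + 11*P(4) = -2 + 11*4² = -2 + 11*16 = -2 + 176 = 174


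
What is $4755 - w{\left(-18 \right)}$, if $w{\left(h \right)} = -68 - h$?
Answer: $4805$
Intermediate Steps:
$4755 - w{\left(-18 \right)} = 4755 - \left(-68 - -18\right) = 4755 - \left(-68 + 18\right) = 4755 - -50 = 4755 + 50 = 4805$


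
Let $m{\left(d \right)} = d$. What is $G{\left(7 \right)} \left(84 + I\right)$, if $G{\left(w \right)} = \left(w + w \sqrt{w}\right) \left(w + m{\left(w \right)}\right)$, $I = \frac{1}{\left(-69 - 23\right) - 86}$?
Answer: $\frac{732599}{89} + \frac{732599 \sqrt{7}}{89} \approx 30010.0$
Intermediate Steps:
$I = - \frac{1}{178}$ ($I = \frac{1}{-92 - 86} = \frac{1}{-178} = - \frac{1}{178} \approx -0.005618$)
$G{\left(w \right)} = 2 w \left(w + w^{\frac{3}{2}}\right)$ ($G{\left(w \right)} = \left(w + w \sqrt{w}\right) \left(w + w\right) = \left(w + w^{\frac{3}{2}}\right) 2 w = 2 w \left(w + w^{\frac{3}{2}}\right)$)
$G{\left(7 \right)} \left(84 + I\right) = \left(2 \cdot 7^{2} + 2 \cdot 7^{\frac{5}{2}}\right) \left(84 - \frac{1}{178}\right) = \left(2 \cdot 49 + 2 \cdot 49 \sqrt{7}\right) \frac{14951}{178} = \left(98 + 98 \sqrt{7}\right) \frac{14951}{178} = \frac{732599}{89} + \frac{732599 \sqrt{7}}{89}$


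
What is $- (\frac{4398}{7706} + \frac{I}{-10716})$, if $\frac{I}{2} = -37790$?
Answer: $- \frac{78693556}{10322187} \approx -7.6237$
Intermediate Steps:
$I = -75580$ ($I = 2 \left(-37790\right) = -75580$)
$- (\frac{4398}{7706} + \frac{I}{-10716}) = - (\frac{4398}{7706} - \frac{75580}{-10716}) = - (4398 \cdot \frac{1}{7706} - - \frac{18895}{2679}) = - (\frac{2199}{3853} + \frac{18895}{2679}) = \left(-1\right) \frac{78693556}{10322187} = - \frac{78693556}{10322187}$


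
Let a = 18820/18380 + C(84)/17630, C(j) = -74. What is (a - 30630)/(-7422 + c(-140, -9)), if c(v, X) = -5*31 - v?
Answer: 248124909638/60247025445 ≈ 4.1185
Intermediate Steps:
a = 8260912/8100985 (a = 18820/18380 - 74/17630 = 18820*(1/18380) - 74*1/17630 = 941/919 - 37/8815 = 8260912/8100985 ≈ 1.0197)
c(v, X) = -155 - v
(a - 30630)/(-7422 + c(-140, -9)) = (8260912/8100985 - 30630)/(-7422 + (-155 - 1*(-140))) = -248124909638/(8100985*(-7422 + (-155 + 140))) = -248124909638/(8100985*(-7422 - 15)) = -248124909638/8100985/(-7437) = -248124909638/8100985*(-1/7437) = 248124909638/60247025445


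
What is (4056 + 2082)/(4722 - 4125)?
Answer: 2046/199 ≈ 10.281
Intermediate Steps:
(4056 + 2082)/(4722 - 4125) = 6138/597 = 6138*(1/597) = 2046/199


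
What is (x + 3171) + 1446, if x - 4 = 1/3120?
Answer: 14417521/3120 ≈ 4621.0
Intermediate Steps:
x = 12481/3120 (x = 4 + 1/3120 = 12481/3120 ≈ 4.0003)
(x + 3171) + 1446 = (12481/3120 + 3171) + 1446 = 9906001/3120 + 1446 = 14417521/3120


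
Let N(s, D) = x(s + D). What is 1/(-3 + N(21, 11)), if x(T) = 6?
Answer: ⅓ ≈ 0.33333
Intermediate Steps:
N(s, D) = 6
1/(-3 + N(21, 11)) = 1/(-3 + 6) = 1/3 = ⅓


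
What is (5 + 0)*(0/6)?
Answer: 0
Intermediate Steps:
(5 + 0)*(0/6) = 5*(0*(⅙)) = 5*0 = 0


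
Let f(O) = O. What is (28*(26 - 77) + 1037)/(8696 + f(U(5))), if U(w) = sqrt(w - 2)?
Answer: -3400136/75620413 + 391*sqrt(3)/75620413 ≈ -0.044954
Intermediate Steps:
U(w) = sqrt(-2 + w)
(28*(26 - 77) + 1037)/(8696 + f(U(5))) = (28*(26 - 77) + 1037)/(8696 + sqrt(-2 + 5)) = (28*(-51) + 1037)/(8696 + sqrt(3)) = (-1428 + 1037)/(8696 + sqrt(3)) = -391/(8696 + sqrt(3))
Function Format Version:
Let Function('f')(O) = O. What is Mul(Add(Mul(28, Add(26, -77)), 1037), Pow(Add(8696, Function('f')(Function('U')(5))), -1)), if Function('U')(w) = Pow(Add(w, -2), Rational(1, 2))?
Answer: Add(Rational(-3400136, 75620413), Mul(Rational(391, 75620413), Pow(3, Rational(1, 2)))) ≈ -0.044954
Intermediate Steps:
Function('U')(w) = Pow(Add(-2, w), Rational(1, 2))
Mul(Add(Mul(28, Add(26, -77)), 1037), Pow(Add(8696, Function('f')(Function('U')(5))), -1)) = Mul(Add(Mul(28, Add(26, -77)), 1037), Pow(Add(8696, Pow(Add(-2, 5), Rational(1, 2))), -1)) = Mul(Add(Mul(28, -51), 1037), Pow(Add(8696, Pow(3, Rational(1, 2))), -1)) = Mul(Add(-1428, 1037), Pow(Add(8696, Pow(3, Rational(1, 2))), -1)) = Mul(-391, Pow(Add(8696, Pow(3, Rational(1, 2))), -1))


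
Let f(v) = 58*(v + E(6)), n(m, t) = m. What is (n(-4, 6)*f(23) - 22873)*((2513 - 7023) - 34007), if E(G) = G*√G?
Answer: 1086526053 + 53615664*√6 ≈ 1.2179e+9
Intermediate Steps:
E(G) = G^(3/2)
f(v) = 58*v + 348*√6 (f(v) = 58*(v + 6^(3/2)) = 58*(v + 6*√6) = 58*v + 348*√6)
(n(-4, 6)*f(23) - 22873)*((2513 - 7023) - 34007) = (-4*(58*23 + 348*√6) - 22873)*((2513 - 7023) - 34007) = (-4*(1334 + 348*√6) - 22873)*(-4510 - 34007) = ((-5336 - 1392*√6) - 22873)*(-38517) = (-28209 - 1392*√6)*(-38517) = 1086526053 + 53615664*√6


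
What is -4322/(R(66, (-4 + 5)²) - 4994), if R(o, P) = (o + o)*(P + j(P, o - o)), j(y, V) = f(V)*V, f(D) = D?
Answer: 2161/2431 ≈ 0.88893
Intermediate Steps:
j(y, V) = V² (j(y, V) = V*V = V²)
R(o, P) = 2*P*o (R(o, P) = (o + o)*(P + (o - o)²) = (2*o)*(P + 0²) = (2*o)*(P + 0) = (2*o)*P = 2*P*o)
-4322/(R(66, (-4 + 5)²) - 4994) = -4322/(2*(-4 + 5)²*66 - 4994) = -4322/(2*1²*66 - 4994) = -4322/(2*1*66 - 4994) = -4322/(132 - 4994) = -4322/(-4862) = -4322*(-1/4862) = 2161/2431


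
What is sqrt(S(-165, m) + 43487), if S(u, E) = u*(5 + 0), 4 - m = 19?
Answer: sqrt(42662) ≈ 206.55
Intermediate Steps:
m = -15 (m = 4 - 1*19 = 4 - 19 = -15)
S(u, E) = 5*u (S(u, E) = u*5 = 5*u)
sqrt(S(-165, m) + 43487) = sqrt(5*(-165) + 43487) = sqrt(-825 + 43487) = sqrt(42662)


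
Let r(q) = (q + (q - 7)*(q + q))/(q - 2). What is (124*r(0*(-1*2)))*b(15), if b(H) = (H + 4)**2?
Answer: 0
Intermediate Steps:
b(H) = (4 + H)**2
r(q) = (q + 2*q*(-7 + q))/(-2 + q) (r(q) = (q + (-7 + q)*(2*q))/(-2 + q) = (q + 2*q*(-7 + q))/(-2 + q))
(124*r(0*(-1*2)))*b(15) = (124*((0*(-1*2))*(-13 + 2*(0*(-1*2)))/(-2 + 0*(-1*2))))*(4 + 15)**2 = (124*((0*(-2))*(-13 + 2*(0*(-2)))/(-2 + 0*(-2))))*19**2 = (124*(0*(-13 + 2*0)/(-2 + 0)))*361 = (124*(0*(-13 + 0)/(-2)))*361 = (124*(0*(-1/2)*(-13)))*361 = (124*0)*361 = 0*361 = 0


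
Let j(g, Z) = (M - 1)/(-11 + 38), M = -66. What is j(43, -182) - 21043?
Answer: -568228/27 ≈ -21045.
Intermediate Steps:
j(g, Z) = -67/27 (j(g, Z) = (-66 - 1)/(-11 + 38) = -67/27)
j(43, -182) - 21043 = -67/27 - 21043 = -568228/27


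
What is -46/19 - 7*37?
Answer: -4967/19 ≈ -261.42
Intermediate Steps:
-46/19 - 7*37 = -46*1/19 - 259 = -46/19 - 259 = -4967/19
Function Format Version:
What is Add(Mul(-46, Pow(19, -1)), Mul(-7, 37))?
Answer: Rational(-4967, 19) ≈ -261.42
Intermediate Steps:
Add(Mul(-46, Pow(19, -1)), Mul(-7, 37)) = Add(Mul(-46, Rational(1, 19)), -259) = Add(Rational(-46, 19), -259) = Rational(-4967, 19)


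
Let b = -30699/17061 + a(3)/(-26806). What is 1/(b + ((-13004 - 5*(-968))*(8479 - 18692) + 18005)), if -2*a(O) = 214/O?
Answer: 457337166/38140517998351657 ≈ 1.1991e-8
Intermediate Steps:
a(O) = -107/O
b = -822308885/457337166 (b = -30699/17061 - 107/3/(-26806) = -30699*1/17061 - 107*⅓*(-1/26806) = -10233/5687 - 107/3*(-1/26806) = -10233/5687 + 107/80418 = -822308885/457337166 ≈ -1.7980)
1/(b + ((-13004 - 5*(-968))*(8479 - 18692) + 18005)) = 1/(-822308885/457337166 + ((-13004 - 5*(-968))*(8479 - 18692) + 18005)) = 1/(-822308885/457337166 + ((-13004 + 4840)*(-10213) + 18005)) = 1/(-822308885/457337166 + (-8164*(-10213) + 18005)) = 1/(-822308885/457337166 + (83378932 + 18005)) = 1/(-822308885/457337166 + 83396937) = 1/(38140517998351657/457337166) = 457337166/38140517998351657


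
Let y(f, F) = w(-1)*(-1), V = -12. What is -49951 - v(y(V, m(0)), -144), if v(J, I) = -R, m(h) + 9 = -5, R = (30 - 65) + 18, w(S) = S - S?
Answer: -49968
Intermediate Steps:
w(S) = 0
R = -17 (R = -35 + 18 = -17)
m(h) = -14 (m(h) = -9 - 5 = -14)
y(f, F) = 0 (y(f, F) = 0*(-1) = 0)
v(J, I) = 17 (v(J, I) = -1*(-17) = 17)
-49951 - v(y(V, m(0)), -144) = -49951 - 1*17 = -49951 - 17 = -49968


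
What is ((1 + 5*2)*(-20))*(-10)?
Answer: 2200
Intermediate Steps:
((1 + 5*2)*(-20))*(-10) = ((1 + 10)*(-20))*(-10) = (11*(-20))*(-10) = -220*(-10) = 2200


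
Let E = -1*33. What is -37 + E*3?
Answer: -136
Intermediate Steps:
E = -33
-37 + E*3 = -37 - 33*3 = -37 - 99 = -136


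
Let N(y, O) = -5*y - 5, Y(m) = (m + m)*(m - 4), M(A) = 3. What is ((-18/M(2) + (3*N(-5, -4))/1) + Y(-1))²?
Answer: 4096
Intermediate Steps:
Y(m) = 2*m*(-4 + m) (Y(m) = (2*m)*(-4 + m) = 2*m*(-4 + m))
N(y, O) = -5 - 5*y
((-18/M(2) + (3*N(-5, -4))/1) + Y(-1))² = ((-18/3 + (3*(-5 - 5*(-5)))/1) + 2*(-1)*(-4 - 1))² = ((-18*⅓ + (3*(-5 + 25))*1) + 2*(-1)*(-5))² = ((-6 + (3*20)*1) + 10)² = ((-6 + 60*1) + 10)² = ((-6 + 60) + 10)² = (54 + 10)² = 64² = 4096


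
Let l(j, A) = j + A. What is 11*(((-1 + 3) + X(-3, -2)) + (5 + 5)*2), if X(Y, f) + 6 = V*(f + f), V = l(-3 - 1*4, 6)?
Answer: 220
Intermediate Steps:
l(j, A) = A + j
V = -1 (V = 6 + (-3 - 1*4) = 6 + (-3 - 4) = 6 - 7 = -1)
X(Y, f) = -6 - 2*f (X(Y, f) = -6 - (f + f) = -6 - 2*f)
11*(((-1 + 3) + X(-3, -2)) + (5 + 5)*2) = 11*(((-1 + 3) + (-6 - 2*(-2))) + (5 + 5)*2) = 11*((2 + (-6 + 4)) + 10*2) = 11*((2 - 2) + 20) = 11*(0 + 20) = 11*20 = 220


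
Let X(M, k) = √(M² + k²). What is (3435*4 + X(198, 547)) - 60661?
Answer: -46921 + √338413 ≈ -46339.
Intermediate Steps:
(3435*4 + X(198, 547)) - 60661 = (3435*4 + √(198² + 547²)) - 60661 = (13740 + √(39204 + 299209)) - 60661 = (13740 + √338413) - 60661 = -46921 + √338413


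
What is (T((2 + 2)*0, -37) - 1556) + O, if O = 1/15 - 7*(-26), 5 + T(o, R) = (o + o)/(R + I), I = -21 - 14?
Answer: -20684/15 ≈ -1378.9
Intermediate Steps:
I = -35
T(o, R) = -5 + 2*o/(-35 + R) (T(o, R) = -5 + (o + o)/(R - 35) = -5 + (2*o)/(-35 + R) = -5 + 2*o/(-35 + R))
O = 2731/15 (O = 1/15 + 182 = 2731/15 ≈ 182.07)
(T((2 + 2)*0, -37) - 1556) + O = ((175 - 5*(-37) + 2*((2 + 2)*0))/(-35 - 37) - 1556) + 2731/15 = ((175 + 185 + 2*(4*0))/(-72) - 1556) + 2731/15 = (-(175 + 185 + 2*0)/72 - 1556) + 2731/15 = (-(175 + 185 + 0)/72 - 1556) + 2731/15 = (-1/72*360 - 1556) + 2731/15 = (-5 - 1556) + 2731/15 = -1561 + 2731/15 = -20684/15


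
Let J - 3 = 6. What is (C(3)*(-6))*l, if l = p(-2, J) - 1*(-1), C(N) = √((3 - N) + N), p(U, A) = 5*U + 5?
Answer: 24*√3 ≈ 41.569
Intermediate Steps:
J = 9 (J = 3 + 6 = 9)
p(U, A) = 5 + 5*U
C(N) = √3
l = -4 (l = (5 + 5*(-2)) - 1*(-1) = (5 - 10) + 1 = -5 + 1 = -4)
(C(3)*(-6))*l = (√3*(-6))*(-4) = -6*√3*(-4) = 24*√3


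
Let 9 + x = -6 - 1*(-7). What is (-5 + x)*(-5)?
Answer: 65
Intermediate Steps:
x = -8 (x = -9 + (-6 - 1*(-7)) = -9 + (-6 + 7) = -9 + 1 = -8)
(-5 + x)*(-5) = (-5 - 8)*(-5) = -13*(-5) = 65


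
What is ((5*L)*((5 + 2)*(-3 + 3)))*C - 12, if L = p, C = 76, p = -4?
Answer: -12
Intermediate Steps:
L = -4
((5*L)*((5 + 2)*(-3 + 3)))*C - 12 = ((5*(-4))*((5 + 2)*(-3 + 3)))*76 - 12 = -140*0*76 - 12 = -20*0*76 - 12 = 0*76 - 12 = 0 - 12 = -12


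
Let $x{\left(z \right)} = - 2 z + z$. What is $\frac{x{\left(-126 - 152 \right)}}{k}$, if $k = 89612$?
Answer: $\frac{139}{44806} \approx 0.0031023$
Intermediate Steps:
$x{\left(z \right)} = - z$
$\frac{x{\left(-126 - 152 \right)}}{k} = \frac{\left(-1\right) \left(-126 - 152\right)}{89612} = \left(-1\right) \left(-278\right) \frac{1}{89612} = 278 \cdot \frac{1}{89612} = \frac{139}{44806}$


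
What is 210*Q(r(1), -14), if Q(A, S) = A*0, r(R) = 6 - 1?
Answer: 0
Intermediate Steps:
r(R) = 5
Q(A, S) = 0
210*Q(r(1), -14) = 210*0 = 0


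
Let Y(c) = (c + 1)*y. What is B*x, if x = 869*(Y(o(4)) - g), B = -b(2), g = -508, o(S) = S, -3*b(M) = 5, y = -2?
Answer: 721270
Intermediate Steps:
b(M) = -5/3 (b(M) = -⅓*5 = -5/3)
Y(c) = -2 - 2*c (Y(c) = (c + 1)*(-2) = (1 + c)*(-2) = -2 - 2*c)
B = 5/3 (B = -1*(-5/3) = 5/3 ≈ 1.6667)
x = 432762 (x = 869*((-2 - 2*4) - 1*(-508)) = 869*((-2 - 8) + 508) = 869*(-10 + 508) = 869*498 = 432762)
B*x = (5/3)*432762 = 721270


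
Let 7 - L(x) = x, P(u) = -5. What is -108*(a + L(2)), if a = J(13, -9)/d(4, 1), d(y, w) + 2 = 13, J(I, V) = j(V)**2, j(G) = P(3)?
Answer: -8640/11 ≈ -785.45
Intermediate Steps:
j(G) = -5
L(x) = 7 - x
J(I, V) = 25 (J(I, V) = (-5)**2 = 25)
d(y, w) = 11 (d(y, w) = -2 + 13 = 11)
a = 25/11 ≈ 2.2727
-108*(a + L(2)) = -108*(25/11 + (7 - 1*2)) = -108*(25/11 + (7 - 2)) = -108*(25/11 + 5) = -108*80/11 = -8640/11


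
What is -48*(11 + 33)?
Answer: -2112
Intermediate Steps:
-48*(11 + 33) = -48*44 = -2112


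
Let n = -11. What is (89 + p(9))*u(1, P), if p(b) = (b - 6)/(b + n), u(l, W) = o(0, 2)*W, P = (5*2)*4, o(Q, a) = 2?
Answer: 7000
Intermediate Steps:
P = 40 (P = 10*4 = 40)
u(l, W) = 2*W
p(b) = (-6 + b)/(-11 + b) (p(b) = (b - 6)/(b - 11) = (-6 + b)/(-11 + b))
(89 + p(9))*u(1, P) = (89 + (-6 + 9)/(-11 + 9))*(2*40) = (89 + 3/(-2))*80 = (89 - ½*3)*80 = (89 - 3/2)*80 = (175/2)*80 = 7000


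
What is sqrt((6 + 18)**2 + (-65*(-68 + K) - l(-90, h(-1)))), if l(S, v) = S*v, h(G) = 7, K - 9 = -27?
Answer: 2*sqrt(1699) ≈ 82.438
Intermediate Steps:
K = -18 (K = 9 - 27 = -18)
sqrt((6 + 18)**2 + (-65*(-68 + K) - l(-90, h(-1)))) = sqrt((6 + 18)**2 + (-65*(-68 - 18) - (-90)*7)) = sqrt(24**2 + (-65*(-86) - 1*(-630))) = sqrt(576 + (5590 + 630)) = sqrt(576 + 6220) = sqrt(6796) = 2*sqrt(1699)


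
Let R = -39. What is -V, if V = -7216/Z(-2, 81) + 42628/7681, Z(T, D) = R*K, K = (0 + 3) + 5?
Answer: -8590754/299559 ≈ -28.678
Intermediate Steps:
K = 8 (K = 3 + 5 = 8)
Z(T, D) = -312 (Z(T, D) = -39*8 = -312)
V = 8590754/299559 (V = -7216/(-312) + 42628/7681 = -7216*(-1/312) + 42628*(1/7681) = 902/39 + 42628/7681 = 8590754/299559 ≈ 28.678)
-V = -1*8590754/299559 = -8590754/299559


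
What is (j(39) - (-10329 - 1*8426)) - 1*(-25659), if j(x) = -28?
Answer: 44386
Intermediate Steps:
(j(39) - (-10329 - 1*8426)) - 1*(-25659) = (-28 - (-10329 - 1*8426)) - 1*(-25659) = (-28 - (-10329 - 8426)) + 25659 = (-28 - 1*(-18755)) + 25659 = (-28 + 18755) + 25659 = 18727 + 25659 = 44386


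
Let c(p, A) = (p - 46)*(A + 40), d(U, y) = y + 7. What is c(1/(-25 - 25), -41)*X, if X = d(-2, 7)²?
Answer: 225498/25 ≈ 9019.9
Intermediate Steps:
d(U, y) = 7 + y
c(p, A) = (-46 + p)*(40 + A)
X = 196 (X = (7 + 7)² = 14² = 196)
c(1/(-25 - 25), -41)*X = (-1840 - 46*(-41) + 40/(-25 - 25) - 41/(-25 - 25))*196 = (-1840 + 1886 + 40/(-50) - 41/(-50))*196 = (-1840 + 1886 + 40*(-1/50) - 41*(-1/50))*196 = (-1840 + 1886 - ⅘ + 41/50)*196 = (2301/50)*196 = 225498/25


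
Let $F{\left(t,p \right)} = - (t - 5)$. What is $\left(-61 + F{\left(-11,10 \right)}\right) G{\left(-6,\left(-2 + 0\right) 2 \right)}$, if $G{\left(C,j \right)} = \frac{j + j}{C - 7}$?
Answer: $- \frac{360}{13} \approx -27.692$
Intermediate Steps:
$F{\left(t,p \right)} = 5 - t$ ($F{\left(t,p \right)} = - (-5 + t) = 5 - t$)
$G{\left(C,j \right)} = \frac{2 j}{-7 + C}$
$\left(-61 + F{\left(-11,10 \right)}\right) G{\left(-6,\left(-2 + 0\right) 2 \right)} = \left(-61 + \left(5 - -11\right)\right) \frac{2 \left(-2 + 0\right) 2}{-7 - 6} = \left(-61 + \left(5 + 11\right)\right) \frac{2 \left(\left(-2\right) 2\right)}{-13} = \left(-61 + 16\right) 2 \left(-4\right) \left(- \frac{1}{13}\right) = \left(-45\right) \frac{8}{13} = - \frac{360}{13}$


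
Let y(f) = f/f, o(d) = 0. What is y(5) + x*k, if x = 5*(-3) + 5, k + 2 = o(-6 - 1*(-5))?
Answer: 21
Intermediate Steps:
y(f) = 1
k = -2 (k = -2 + 0 = -2)
x = -10 (x = -15 + 5 = -10)
y(5) + x*k = 1 - 10*(-2) = 1 + 20 = 21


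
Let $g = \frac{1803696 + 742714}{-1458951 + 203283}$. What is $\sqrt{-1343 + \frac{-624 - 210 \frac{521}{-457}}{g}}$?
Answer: $\frac{i \sqrt{390473365811149423355}}{581854685} \approx 33.961 i$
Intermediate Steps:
$g = - \frac{1273205}{627834}$ ($g = \frac{2546410}{-1255668} = 2546410 \left(- \frac{1}{1255668}\right) = - \frac{1273205}{627834} \approx -2.0279$)
$\sqrt{-1343 + \frac{-624 - 210 \frac{521}{-457}}{g}} = \sqrt{-1343 + \frac{-624 - 210 \frac{521}{-457}}{- \frac{1273205}{627834}}} = \sqrt{-1343 + \left(-624 - 210 \cdot 521 \left(- \frac{1}{457}\right)\right) \left(- \frac{627834}{1273205}\right)} = \sqrt{-1343 + \left(-624 - - \frac{109410}{457}\right) \left(- \frac{627834}{1273205}\right)} = \sqrt{-1343 + \left(-624 + \frac{109410}{457}\right) \left(- \frac{627834}{1273205}\right)} = \sqrt{-1343 - - \frac{110346848172}{581854685}} = \sqrt{-1343 + \frac{110346848172}{581854685}} = \sqrt{- \frac{671083993783}{581854685}} = \frac{i \sqrt{390473365811149423355}}{581854685}$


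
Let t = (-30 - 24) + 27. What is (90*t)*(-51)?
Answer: 123930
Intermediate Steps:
t = -27 (t = -54 + 27 = -27)
(90*t)*(-51) = (90*(-27))*(-51) = -2430*(-51) = 123930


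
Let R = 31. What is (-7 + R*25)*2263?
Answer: 1737984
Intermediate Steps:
(-7 + R*25)*2263 = (-7 + 31*25)*2263 = (-7 + 775)*2263 = 768*2263 = 1737984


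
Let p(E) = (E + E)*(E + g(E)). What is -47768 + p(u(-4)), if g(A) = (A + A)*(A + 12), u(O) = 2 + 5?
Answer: -43946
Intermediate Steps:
u(O) = 7
g(A) = 2*A*(12 + A) (g(A) = (2*A)*(12 + A) = 2*A*(12 + A))
p(E) = 2*E*(E + 2*E*(12 + E)) (p(E) = (E + E)*(E + 2*E*(12 + E)) = (2*E)*(E + 2*E*(12 + E)) = 2*E*(E + 2*E*(12 + E)))
-47768 + p(u(-4)) = -47768 + 7²*(50 + 4*7) = -47768 + 49*(50 + 28) = -47768 + 49*78 = -47768 + 3822 = -43946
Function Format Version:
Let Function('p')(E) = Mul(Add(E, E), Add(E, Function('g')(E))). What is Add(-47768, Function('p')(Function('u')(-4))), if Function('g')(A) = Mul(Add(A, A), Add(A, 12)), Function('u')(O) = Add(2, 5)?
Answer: -43946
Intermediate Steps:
Function('u')(O) = 7
Function('g')(A) = Mul(2, A, Add(12, A)) (Function('g')(A) = Mul(Mul(2, A), Add(12, A)) = Mul(2, A, Add(12, A)))
Function('p')(E) = Mul(2, E, Add(E, Mul(2, E, Add(12, E)))) (Function('p')(E) = Mul(Add(E, E), Add(E, Mul(2, E, Add(12, E)))) = Mul(Mul(2, E), Add(E, Mul(2, E, Add(12, E)))) = Mul(2, E, Add(E, Mul(2, E, Add(12, E)))))
Add(-47768, Function('p')(Function('u')(-4))) = Add(-47768, Mul(Pow(7, 2), Add(50, Mul(4, 7)))) = Add(-47768, Mul(49, Add(50, 28))) = Add(-47768, Mul(49, 78)) = Add(-47768, 3822) = -43946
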